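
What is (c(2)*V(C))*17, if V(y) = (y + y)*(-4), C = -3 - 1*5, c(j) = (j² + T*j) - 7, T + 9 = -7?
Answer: -38080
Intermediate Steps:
T = -16 (T = -9 - 7 = -16)
c(j) = -7 + j² - 16*j (c(j) = (j² - 16*j) - 7 = -7 + j² - 16*j)
C = -8 (C = -3 - 5 = -8)
V(y) = -8*y (V(y) = (2*y)*(-4) = -8*y)
(c(2)*V(C))*17 = ((-7 + 2² - 16*2)*(-8*(-8)))*17 = ((-7 + 4 - 32)*64)*17 = -35*64*17 = -2240*17 = -38080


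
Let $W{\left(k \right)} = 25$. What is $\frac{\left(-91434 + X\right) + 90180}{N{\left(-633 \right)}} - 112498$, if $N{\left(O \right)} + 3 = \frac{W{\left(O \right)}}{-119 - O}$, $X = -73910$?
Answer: $- \frac{132025170}{1517} \approx -87030.0$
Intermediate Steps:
$N{\left(O \right)} = -3 + \frac{25}{-119 - O}$
$\frac{\left(-91434 + X\right) + 90180}{N{\left(-633 \right)}} - 112498 = \frac{\left(-91434 - 73910\right) + 90180}{\frac{1}{119 - 633} \left(-382 - -1899\right)} - 112498 = \frac{-165344 + 90180}{\frac{1}{-514} \left(-382 + 1899\right)} - 112498 = - \frac{75164}{\left(- \frac{1}{514}\right) 1517} - 112498 = - \frac{75164}{- \frac{1517}{514}} - 112498 = \left(-75164\right) \left(- \frac{514}{1517}\right) - 112498 = \frac{38634296}{1517} - 112498 = - \frac{132025170}{1517}$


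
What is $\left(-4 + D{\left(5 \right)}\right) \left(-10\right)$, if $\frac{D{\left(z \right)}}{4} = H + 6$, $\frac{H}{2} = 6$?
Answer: $-680$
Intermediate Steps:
$H = 12$ ($H = 2 \cdot 6 = 12$)
$D{\left(z \right)} = 72$ ($D{\left(z \right)} = 4 \left(12 + 6\right) = 4 \cdot 18 = 72$)
$\left(-4 + D{\left(5 \right)}\right) \left(-10\right) = \left(-4 + 72\right) \left(-10\right) = 68 \left(-10\right) = -680$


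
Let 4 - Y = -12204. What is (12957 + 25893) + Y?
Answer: 51058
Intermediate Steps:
Y = 12208 (Y = 4 - 1*(-12204) = 4 + 12204 = 12208)
(12957 + 25893) + Y = (12957 + 25893) + 12208 = 38850 + 12208 = 51058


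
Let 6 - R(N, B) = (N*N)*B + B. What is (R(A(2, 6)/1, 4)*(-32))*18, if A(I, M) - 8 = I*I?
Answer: 330624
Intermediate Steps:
A(I, M) = 8 + I² (A(I, M) = 8 + I*I = 8 + I²)
R(N, B) = 6 - B - B*N² (R(N, B) = 6 - ((N*N)*B + B) = 6 - (N²*B + B) = 6 - (B*N² + B) = 6 - (B + B*N²) = 6 + (-B - B*N²) = 6 - B - B*N²)
(R(A(2, 6)/1, 4)*(-32))*18 = ((6 - 1*4 - 1*4*((8 + 2²)/1)²)*(-32))*18 = ((6 - 4 - 1*4*((8 + 4)*1)²)*(-32))*18 = ((6 - 4 - 1*4*(12*1)²)*(-32))*18 = ((6 - 4 - 1*4*12²)*(-32))*18 = ((6 - 4 - 1*4*144)*(-32))*18 = ((6 - 4 - 576)*(-32))*18 = -574*(-32)*18 = 18368*18 = 330624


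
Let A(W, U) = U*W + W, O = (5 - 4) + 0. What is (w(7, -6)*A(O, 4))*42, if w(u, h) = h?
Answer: -1260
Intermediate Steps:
O = 1 (O = 1 + 0 = 1)
A(W, U) = W + U*W
(w(7, -6)*A(O, 4))*42 = -6*(1 + 4)*42 = -6*5*42 = -30*42 = -1260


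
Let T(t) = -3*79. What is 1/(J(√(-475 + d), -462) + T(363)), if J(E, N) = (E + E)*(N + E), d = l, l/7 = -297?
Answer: I/(-5345*I + 924*√2554) ≈ -2.4195e-6 + 2.1138e-5*I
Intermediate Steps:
l = -2079 (l = 7*(-297) = -2079)
d = -2079
J(E, N) = 2*E*(E + N) (J(E, N) = (2*E)*(E + N) = 2*E*(E + N))
T(t) = -237
1/(J(√(-475 + d), -462) + T(363)) = 1/(2*√(-475 - 2079)*(√(-475 - 2079) - 462) - 237) = 1/(2*√(-2554)*(√(-2554) - 462) - 237) = 1/(2*(I*√2554)*(I*√2554 - 462) - 237) = 1/(2*(I*√2554)*(-462 + I*√2554) - 237) = 1/(2*I*√2554*(-462 + I*√2554) - 237) = 1/(-237 + 2*I*√2554*(-462 + I*√2554))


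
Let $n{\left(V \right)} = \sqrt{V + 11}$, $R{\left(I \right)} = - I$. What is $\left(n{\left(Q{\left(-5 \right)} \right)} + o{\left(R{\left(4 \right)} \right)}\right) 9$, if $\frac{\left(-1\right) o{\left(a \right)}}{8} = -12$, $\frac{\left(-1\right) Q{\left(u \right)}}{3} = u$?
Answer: $864 + 9 \sqrt{26} \approx 909.89$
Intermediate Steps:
$Q{\left(u \right)} = - 3 u$
$o{\left(a \right)} = 96$ ($o{\left(a \right)} = \left(-8\right) \left(-12\right) = 96$)
$n{\left(V \right)} = \sqrt{11 + V}$
$\left(n{\left(Q{\left(-5 \right)} \right)} + o{\left(R{\left(4 \right)} \right)}\right) 9 = \left(\sqrt{11 - -15} + 96\right) 9 = \left(\sqrt{11 + 15} + 96\right) 9 = \left(\sqrt{26} + 96\right) 9 = \left(96 + \sqrt{26}\right) 9 = 864 + 9 \sqrt{26}$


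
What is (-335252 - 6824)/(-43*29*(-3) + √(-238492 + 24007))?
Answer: -30469198/338323 + 24434*I*√214485/1014969 ≈ -90.059 + 11.149*I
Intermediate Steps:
(-335252 - 6824)/(-43*29*(-3) + √(-238492 + 24007)) = -342076/(-1247*(-3) + √(-214485)) = -342076/(3741 + I*√214485)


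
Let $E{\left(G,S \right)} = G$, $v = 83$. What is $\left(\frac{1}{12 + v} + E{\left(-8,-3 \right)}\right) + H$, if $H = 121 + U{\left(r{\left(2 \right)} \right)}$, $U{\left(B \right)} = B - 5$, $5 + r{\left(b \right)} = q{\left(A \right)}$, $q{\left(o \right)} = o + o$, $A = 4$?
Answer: $\frac{10546}{95} \approx 111.01$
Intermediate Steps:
$q{\left(o \right)} = 2 o$
$r{\left(b \right)} = 3$ ($r{\left(b \right)} = -5 + 2 \cdot 4 = -5 + 8 = 3$)
$U{\left(B \right)} = -5 + B$ ($U{\left(B \right)} = B - 5 = -5 + B$)
$H = 119$ ($H = 121 + \left(-5 + 3\right) = 121 - 2 = 119$)
$\left(\frac{1}{12 + v} + E{\left(-8,-3 \right)}\right) + H = \left(\frac{1}{12 + 83} - 8\right) + 119 = \left(\frac{1}{95} - 8\right) + 119 = - \frac{759}{95} + 119 = \frac{10546}{95}$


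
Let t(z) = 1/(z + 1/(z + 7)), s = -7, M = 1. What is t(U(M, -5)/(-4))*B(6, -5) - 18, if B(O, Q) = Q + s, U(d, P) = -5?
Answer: -4842/181 ≈ -26.751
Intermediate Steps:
B(O, Q) = -7 + Q (B(O, Q) = Q - 7 = -7 + Q)
t(z) = 1/(z + 1/(7 + z))
t(U(M, -5)/(-4))*B(6, -5) - 18 = ((7 - 5/(-4))/(1 + (-5/(-4))**2 + 7*(-5/(-4))))*(-7 - 5) - 18 = ((7 - 5*(-1/4))/(1 + (-5*(-1/4))**2 + 7*(-5*(-1/4))))*(-12) - 18 = ((7 + 5/4)/(1 + (5/4)**2 + 7*(5/4)))*(-12) - 18 = ((33/4)/(1 + 25/16 + 35/4))*(-12) - 18 = ((33/4)/(181/16))*(-12) - 18 = ((16/181)*(33/4))*(-12) - 18 = (132/181)*(-12) - 18 = -1584/181 - 18 = -4842/181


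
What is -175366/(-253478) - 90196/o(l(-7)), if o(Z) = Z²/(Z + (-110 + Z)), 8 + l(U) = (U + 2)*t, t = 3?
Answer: 1783337115971/67044931 ≈ 26599.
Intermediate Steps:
l(U) = -2 + 3*U (l(U) = -8 + (U + 2)*3 = -8 + (2 + U)*3 = -8 + (6 + 3*U) = -2 + 3*U)
o(Z) = Z²/(-110 + 2*Z)
-175366/(-253478) - 90196/o(l(-7)) = -175366/(-253478) - 90196*2*(-55 + (-2 + 3*(-7)))/(-2 + 3*(-7))² = -175366*(-1/253478) - 90196*2*(-55 + (-2 - 21))/(-2 - 21)² = 87683/126739 - 90196/((½)*(-23)²/(-55 - 23)) = 87683/126739 - 90196/((½)*529/(-78)) = 87683/126739 - 90196/((½)*529*(-1/78)) = 87683/126739 - 90196/(-529/156) = 87683/126739 - 90196*(-156/529) = 87683/126739 + 14070576/529 = 1783337115971/67044931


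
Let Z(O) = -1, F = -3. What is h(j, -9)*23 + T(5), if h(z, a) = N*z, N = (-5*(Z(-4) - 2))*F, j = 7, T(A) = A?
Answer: -7240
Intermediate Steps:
N = -45 (N = -5*(-1 - 2)*(-3) = -5*(-3)*(-3) = 15*(-3) = -45)
h(z, a) = -45*z
h(j, -9)*23 + T(5) = -45*7*23 + 5 = -315*23 + 5 = -7245 + 5 = -7240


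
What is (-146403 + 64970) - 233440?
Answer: -314873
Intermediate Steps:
(-146403 + 64970) - 233440 = -81433 - 233440 = -314873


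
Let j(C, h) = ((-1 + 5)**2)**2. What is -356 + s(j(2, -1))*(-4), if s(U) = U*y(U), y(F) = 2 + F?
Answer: -264548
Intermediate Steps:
j(C, h) = 256 (j(C, h) = (4**2)**2 = 16**2 = 256)
s(U) = U*(2 + U)
-356 + s(j(2, -1))*(-4) = -356 + (256*(2 + 256))*(-4) = -356 + (256*258)*(-4) = -356 + 66048*(-4) = -356 - 264192 = -264548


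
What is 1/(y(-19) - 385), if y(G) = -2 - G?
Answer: -1/368 ≈ -0.0027174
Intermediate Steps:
1/(y(-19) - 385) = 1/((-2 - 1*(-19)) - 385) = 1/((-2 + 19) - 385) = 1/(17 - 385) = 1/(-368) = -1/368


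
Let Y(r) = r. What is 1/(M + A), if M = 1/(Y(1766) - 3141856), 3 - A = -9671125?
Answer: 3140090/30368212321519 ≈ 1.0340e-7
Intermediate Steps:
A = 9671128 (A = 3 - 1*(-9671125) = 3 + 9671125 = 9671128)
M = -1/3140090 (M = 1/(1766 - 3141856) = 1/(-3140090) = -1/3140090 ≈ -3.1846e-7)
1/(M + A) = 1/(-1/3140090 + 9671128) = 1/(30368212321519/3140090) = 3140090/30368212321519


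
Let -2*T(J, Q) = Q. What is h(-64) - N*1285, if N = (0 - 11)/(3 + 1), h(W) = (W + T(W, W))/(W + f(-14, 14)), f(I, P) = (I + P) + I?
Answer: 551329/156 ≈ 3534.2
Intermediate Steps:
f(I, P) = P + 2*I
T(J, Q) = -Q/2
h(W) = W/(2*(-14 + W)) (h(W) = (W - W/2)/(W + (14 + 2*(-14))) = (W/2)/(W + (14 - 28)) = (W/2)/(W - 14) = (W/2)/(-14 + W) = W/(2*(-14 + W)))
N = -11/4 ≈ -2.7500
h(-64) - N*1285 = (½)*(-64)/(-14 - 64) - (-11)*1285/4 = (½)*(-64)/(-78) - 1*(-14135/4) = (½)*(-64)*(-1/78) + 14135/4 = 16/39 + 14135/4 = 551329/156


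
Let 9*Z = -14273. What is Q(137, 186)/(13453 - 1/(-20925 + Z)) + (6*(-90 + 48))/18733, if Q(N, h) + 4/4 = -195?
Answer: -1430711421020/51057745065899 ≈ -0.028021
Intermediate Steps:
Z = -14273/9 (Z = (⅑)*(-14273) = -14273/9 ≈ -1585.9)
Q(N, h) = -196 (Q(N, h) = -1 - 195 = -196)
Q(137, 186)/(13453 - 1/(-20925 + Z)) + (6*(-90 + 48))/18733 = -196/(13453 - 1/(-20925 - 14273/9)) + (6*(-90 + 48))/18733 = -196/(13453 - 1/(-202598/9)) + (6*(-42))*(1/18733) = -196/(13453 - 1*(-9/202598)) - 252*1/18733 = -196/(13453 + 9/202598) - 252/18733 = -196/2725550903/202598 - 252/18733 = -196*202598/2725550903 - 252/18733 = -39709208/2725550903 - 252/18733 = -1430711421020/51057745065899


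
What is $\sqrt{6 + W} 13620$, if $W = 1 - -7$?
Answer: $13620 \sqrt{14} \approx 50961.0$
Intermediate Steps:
$W = 8$ ($W = 1 + 7 = 8$)
$\sqrt{6 + W} 13620 = \sqrt{6 + 8} \cdot 13620 = \sqrt{14} \cdot 13620 = 13620 \sqrt{14}$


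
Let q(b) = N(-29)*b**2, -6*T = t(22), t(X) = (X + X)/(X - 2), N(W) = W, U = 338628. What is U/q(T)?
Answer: -304765200/3509 ≈ -86852.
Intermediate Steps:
t(X) = 2*X/(-2 + X) (t(X) = (2*X)/(-2 + X) = 2*X/(-2 + X))
T = -11/30 (T = -22/(3*(-2 + 22)) = -22/(3*20) = -1/6*11/5 = -11/30 ≈ -0.36667)
q(b) = -29*b**2
U/q(T) = 338628/((-29*(-11/30)**2)) = 338628/((-29*121/900)) = 338628/(-3509/900) = 338628*(-900/3509) = -304765200/3509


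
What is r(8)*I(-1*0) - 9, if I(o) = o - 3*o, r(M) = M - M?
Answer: -9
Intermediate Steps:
r(M) = 0
I(o) = -2*o
r(8)*I(-1*0) - 9 = 0*(-(-2)*0) - 9 = 0*(-2*0) - 9 = 0*0 - 9 = 0 - 9 = -9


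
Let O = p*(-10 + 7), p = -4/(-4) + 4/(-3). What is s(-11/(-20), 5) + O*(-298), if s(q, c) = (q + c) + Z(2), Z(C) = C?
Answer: -5809/20 ≈ -290.45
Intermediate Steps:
p = -⅓ (p = -4*(-¼) + 4*(-⅓) = 1 - 4/3 = -⅓ ≈ -0.33333)
O = 1 (O = -(-10 + 7)/3 = -⅓*(-3) = 1)
s(q, c) = 2 + c + q (s(q, c) = (q + c) + 2 = (c + q) + 2 = 2 + c + q)
s(-11/(-20), 5) + O*(-298) = (2 + 5 - 11/(-20)) + 1*(-298) = (2 + 5 - 11*(-1/20)) - 298 = (2 + 5 + 11/20) - 298 = 151/20 - 298 = -5809/20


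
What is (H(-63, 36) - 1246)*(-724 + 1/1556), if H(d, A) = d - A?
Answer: 1515200335/1556 ≈ 9.7378e+5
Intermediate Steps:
(H(-63, 36) - 1246)*(-724 + 1/1556) = ((-63 - 1*36) - 1246)*(-724 + 1/1556) = ((-63 - 36) - 1246)*(-724 + 1/1556) = (-99 - 1246)*(-1126543/1556) = -1345*(-1126543/1556) = 1515200335/1556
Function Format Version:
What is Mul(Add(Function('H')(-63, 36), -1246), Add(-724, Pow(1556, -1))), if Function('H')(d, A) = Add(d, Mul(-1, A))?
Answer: Rational(1515200335, 1556) ≈ 9.7378e+5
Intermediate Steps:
Mul(Add(Function('H')(-63, 36), -1246), Add(-724, Pow(1556, -1))) = Mul(Add(Add(-63, Mul(-1, 36)), -1246), Add(-724, Pow(1556, -1))) = Mul(Add(Add(-63, -36), -1246), Add(-724, Rational(1, 1556))) = Mul(Add(-99, -1246), Rational(-1126543, 1556)) = Mul(-1345, Rational(-1126543, 1556)) = Rational(1515200335, 1556)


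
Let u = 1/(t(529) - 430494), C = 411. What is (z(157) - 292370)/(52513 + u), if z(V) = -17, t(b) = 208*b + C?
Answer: -93578751737/16806838162 ≈ -5.5679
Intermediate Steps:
t(b) = 411 + 208*b (t(b) = 208*b + 411 = 411 + 208*b)
u = -1/320051 (u = 1/((411 + 208*529) - 430494) = 1/((411 + 110032) - 430494) = 1/(110443 - 430494) = 1/(-320051) = -1/320051 ≈ -3.1245e-6)
(z(157) - 292370)/(52513 + u) = (-17 - 292370)/(52513 - 1/320051) = -292387/16806838162/320051 = -292387*320051/16806838162 = -93578751737/16806838162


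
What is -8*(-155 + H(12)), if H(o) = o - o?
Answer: 1240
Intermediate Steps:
H(o) = 0
-8*(-155 + H(12)) = -8*(-155 + 0) = -8*(-155) = 1240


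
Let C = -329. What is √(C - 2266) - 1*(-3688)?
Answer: 3688 + I*√2595 ≈ 3688.0 + 50.941*I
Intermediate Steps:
√(C - 2266) - 1*(-3688) = √(-329 - 2266) - 1*(-3688) = √(-2595) + 3688 = I*√2595 + 3688 = 3688 + I*√2595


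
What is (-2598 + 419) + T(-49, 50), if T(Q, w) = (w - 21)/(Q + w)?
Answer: -2150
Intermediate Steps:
T(Q, w) = (-21 + w)/(Q + w)
(-2598 + 419) + T(-49, 50) = (-2598 + 419) + (-21 + 50)/(-49 + 50) = -2179 + 29/1 = -2179 + 1*29 = -2179 + 29 = -2150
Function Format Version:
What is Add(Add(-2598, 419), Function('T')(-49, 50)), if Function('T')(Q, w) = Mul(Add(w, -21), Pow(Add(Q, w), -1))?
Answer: -2150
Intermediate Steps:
Function('T')(Q, w) = Mul(Pow(Add(Q, w), -1), Add(-21, w)) (Function('T')(Q, w) = Mul(Add(-21, w), Pow(Add(Q, w), -1)) = Mul(Pow(Add(Q, w), -1), Add(-21, w)))
Add(Add(-2598, 419), Function('T')(-49, 50)) = Add(Add(-2598, 419), Mul(Pow(Add(-49, 50), -1), Add(-21, 50))) = Add(-2179, Mul(Pow(1, -1), 29)) = Add(-2179, Mul(1, 29)) = Add(-2179, 29) = -2150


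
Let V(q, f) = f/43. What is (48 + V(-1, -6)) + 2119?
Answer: 93175/43 ≈ 2166.9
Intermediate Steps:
V(q, f) = f/43 (V(q, f) = f*(1/43) = f/43)
(48 + V(-1, -6)) + 2119 = (48 + (1/43)*(-6)) + 2119 = (48 - 6/43) + 2119 = 2058/43 + 2119 = 93175/43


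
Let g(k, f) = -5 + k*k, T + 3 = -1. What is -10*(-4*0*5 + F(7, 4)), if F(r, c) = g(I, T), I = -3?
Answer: -40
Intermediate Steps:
T = -4 (T = -3 - 1 = -4)
g(k, f) = -5 + k²
F(r, c) = 4 (F(r, c) = -5 + (-3)² = -5 + 9 = 4)
-10*(-4*0*5 + F(7, 4)) = -10*(-4*0*5 + 4) = -10*(0*5 + 4) = -10*(0 + 4) = -10*4 = -40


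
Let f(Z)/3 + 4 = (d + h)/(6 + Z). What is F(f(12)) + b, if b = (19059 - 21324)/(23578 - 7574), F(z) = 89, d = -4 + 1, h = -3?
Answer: 1422091/16004 ≈ 88.859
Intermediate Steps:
d = -3
f(Z) = -12 - 18/(6 + Z) (f(Z) = -12 + 3*((-3 - 3)/(6 + Z)) = -12 + 3*(-6/(6 + Z)) = -12 - 18/(6 + Z))
b = -2265/16004 ≈ -0.14153
F(f(12)) + b = 89 - 2265/16004 = 1422091/16004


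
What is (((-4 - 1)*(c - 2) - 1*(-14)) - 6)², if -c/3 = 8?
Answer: 19044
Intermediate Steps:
c = -24 (c = -3*8 = -24)
(((-4 - 1)*(c - 2) - 1*(-14)) - 6)² = (((-4 - 1)*(-24 - 2) - 1*(-14)) - 6)² = ((-5*(-26) + 14) - 6)² = ((130 + 14) - 6)² = (144 - 6)² = 138² = 19044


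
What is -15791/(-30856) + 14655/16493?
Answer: 712635643/508908008 ≈ 1.4003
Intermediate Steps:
-15791/(-30856) + 14655/16493 = -15791*(-1/30856) + 14655*(1/16493) = 15791/30856 + 14655/16493 = 712635643/508908008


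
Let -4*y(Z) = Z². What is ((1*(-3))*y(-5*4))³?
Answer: 27000000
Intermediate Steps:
y(Z) = -Z²/4
((1*(-3))*y(-5*4))³ = ((1*(-3))*(-(-5*4)²/4))³ = (-(-3)*(-20)²/4)³ = (-(-3)*400/4)³ = (-3*(-100))³ = 300³ = 27000000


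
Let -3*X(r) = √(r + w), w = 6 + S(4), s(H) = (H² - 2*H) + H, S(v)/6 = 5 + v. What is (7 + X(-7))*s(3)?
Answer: 42 - 2*√53 ≈ 27.440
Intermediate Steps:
S(v) = 30 + 6*v (S(v) = 6*(5 + v) = 30 + 6*v)
s(H) = H² - H
w = 60 (w = 6 + (30 + 6*4) = 6 + (30 + 24) = 6 + 54 = 60)
X(r) = -√(60 + r)/3 (X(r) = -√(r + 60)/3 = -√(60 + r)/3)
(7 + X(-7))*s(3) = (7 - √(60 - 7)/3)*(3*(-1 + 3)) = (7 - √53/3)*(3*2) = (7 - √53/3)*6 = 42 - 2*√53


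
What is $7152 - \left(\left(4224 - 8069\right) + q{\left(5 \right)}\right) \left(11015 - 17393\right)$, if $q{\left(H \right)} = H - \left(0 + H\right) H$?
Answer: $-24643818$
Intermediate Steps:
$q{\left(H \right)} = H - H^{2}$ ($q{\left(H \right)} = H - H H = H - H^{2}$)
$7152 - \left(\left(4224 - 8069\right) + q{\left(5 \right)}\right) \left(11015 - 17393\right) = 7152 - \left(\left(4224 - 8069\right) + 5 \left(1 - 5\right)\right) \left(11015 - 17393\right) = 7152 - \left(\left(4224 - 8069\right) + 5 \left(1 - 5\right)\right) \left(-6378\right) = 7152 - \left(-3845 + 5 \left(-4\right)\right) \left(-6378\right) = 7152 - \left(-3845 - 20\right) \left(-6378\right) = 7152 - \left(-3865\right) \left(-6378\right) = 7152 - 24650970 = -24643818$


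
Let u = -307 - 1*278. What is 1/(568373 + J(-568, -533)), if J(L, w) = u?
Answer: 1/567788 ≈ 1.7612e-6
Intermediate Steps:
u = -585 (u = -307 - 278 = -585)
J(L, w) = -585
1/(568373 + J(-568, -533)) = 1/(568373 - 585) = 1/567788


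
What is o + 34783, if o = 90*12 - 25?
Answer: 35838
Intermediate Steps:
o = 1055 (o = 1080 - 25 = 1055)
o + 34783 = 1055 + 34783 = 35838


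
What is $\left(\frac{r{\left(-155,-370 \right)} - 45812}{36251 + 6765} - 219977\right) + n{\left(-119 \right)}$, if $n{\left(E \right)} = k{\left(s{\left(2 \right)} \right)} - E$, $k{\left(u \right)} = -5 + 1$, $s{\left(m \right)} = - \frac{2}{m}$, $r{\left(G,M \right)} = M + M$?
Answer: $- \frac{1182203793}{5377} \approx -2.1986 \cdot 10^{5}$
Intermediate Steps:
$r{\left(G,M \right)} = 2 M$
$k{\left(u \right)} = -4$
$n{\left(E \right)} = -4 - E$
$\left(\frac{r{\left(-155,-370 \right)} - 45812}{36251 + 6765} - 219977\right) + n{\left(-119 \right)} = \left(\frac{2 \left(-370\right) - 45812}{36251 + 6765} - 219977\right) - -115 = \left(\frac{-740 - 45812}{43016} - 219977\right) + \left(-4 + 119\right) = \left(\left(-46552\right) \frac{1}{43016} - 219977\right) + 115 = \left(- \frac{5819}{5377} - 219977\right) + 115 = - \frac{1182822148}{5377} + 115 = - \frac{1182203793}{5377}$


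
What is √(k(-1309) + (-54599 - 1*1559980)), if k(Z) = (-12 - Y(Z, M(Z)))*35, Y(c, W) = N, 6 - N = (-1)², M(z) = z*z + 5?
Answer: I*√1615174 ≈ 1270.9*I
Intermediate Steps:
M(z) = 5 + z² (M(z) = z² + 5 = 5 + z²)
N = 5 (N = 6 - 1*(-1)² = 6 - 1*1 = 6 - 1 = 5)
Y(c, W) = 5
k(Z) = -595 (k(Z) = (-12 - 1*5)*35 = (-12 - 5)*35 = -17*35 = -595)
√(k(-1309) + (-54599 - 1*1559980)) = √(-595 + (-54599 - 1*1559980)) = √(-595 + (-54599 - 1559980)) = √(-595 - 1614579) = √(-1615174) = I*√1615174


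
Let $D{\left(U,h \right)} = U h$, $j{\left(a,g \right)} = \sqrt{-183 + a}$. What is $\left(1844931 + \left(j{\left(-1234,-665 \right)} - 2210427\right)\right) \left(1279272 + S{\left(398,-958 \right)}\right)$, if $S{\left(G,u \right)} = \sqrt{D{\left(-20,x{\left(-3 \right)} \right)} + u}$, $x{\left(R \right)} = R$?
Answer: $\left(-365496 + i \sqrt{1417}\right) \left(1279272 + i \sqrt{898}\right) \approx -4.6757 \cdot 10^{11} + 3.7203 \cdot 10^{7} i$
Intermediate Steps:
$S{\left(G,u \right)} = \sqrt{60 + u}$ ($S{\left(G,u \right)} = \sqrt{\left(-20\right) \left(-3\right) + u} = \sqrt{60 + u}$)
$\left(1844931 + \left(j{\left(-1234,-665 \right)} - 2210427\right)\right) \left(1279272 + S{\left(398,-958 \right)}\right) = \left(1844931 - \left(2210427 - \sqrt{-183 - 1234}\right)\right) \left(1279272 + \sqrt{60 - 958}\right) = \left(1844931 - \left(2210427 - \sqrt{-1417}\right)\right) \left(1279272 + \sqrt{-898}\right) = \left(1844931 - \left(2210427 - i \sqrt{1417}\right)\right) \left(1279272 + i \sqrt{898}\right) = \left(-365496 + i \sqrt{1417}\right) \left(1279272 + i \sqrt{898}\right)$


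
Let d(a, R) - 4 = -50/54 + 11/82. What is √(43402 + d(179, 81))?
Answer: √23640386226/738 ≈ 208.34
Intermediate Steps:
d(a, R) = 7103/2214 (d(a, R) = 4 + (-50/54 + 11/82) = 4 + (-50*1/54 + 11*(1/82)) = 4 + (-25/27 + 11/82) = 4 - 1753/2214 = 7103/2214)
√(43402 + d(179, 81)) = √(43402 + 7103/2214) = √(96099131/2214) = √23640386226/738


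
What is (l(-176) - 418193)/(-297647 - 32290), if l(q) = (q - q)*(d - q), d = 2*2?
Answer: 418193/329937 ≈ 1.2675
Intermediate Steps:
d = 4
l(q) = 0 (l(q) = (q - q)*(4 - q) = 0*(4 - q) = 0)
(l(-176) - 418193)/(-297647 - 32290) = (0 - 418193)/(-297647 - 32290) = -418193/(-329937) = -418193*(-1/329937) = 418193/329937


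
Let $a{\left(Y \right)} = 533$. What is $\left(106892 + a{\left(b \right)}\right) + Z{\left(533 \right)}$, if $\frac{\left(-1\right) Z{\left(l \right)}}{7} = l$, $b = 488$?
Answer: $103694$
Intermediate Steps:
$Z{\left(l \right)} = - 7 l$
$\left(106892 + a{\left(b \right)}\right) + Z{\left(533 \right)} = \left(106892 + 533\right) - 3731 = 107425 - 3731 = 103694$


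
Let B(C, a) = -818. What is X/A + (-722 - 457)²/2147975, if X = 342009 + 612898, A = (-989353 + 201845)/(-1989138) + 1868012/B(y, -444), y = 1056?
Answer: -833059459224288798177/1994979827214943300 ≈ -417.58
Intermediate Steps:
A = -928772368028/406778721 (A = (-989353 + 201845)/(-1989138) + 1868012/(-818) = -787508*(-1/1989138) + 1868012*(-1/818) = 393754/994569 - 934006/409 = -928772368028/406778721 ≈ -2283.2)
X = 954907
X/A + (-722 - 457)²/2147975 = 954907/(-928772368028/406778721) + (-722 - 457)²/2147975 = 954907*(-406778721/928772368028) + (-1179)²*(1/2147975) = -388435848133947/928772368028 + 1390041*(1/2147975) = -388435848133947/928772368028 + 1390041/2147975 = -833059459224288798177/1994979827214943300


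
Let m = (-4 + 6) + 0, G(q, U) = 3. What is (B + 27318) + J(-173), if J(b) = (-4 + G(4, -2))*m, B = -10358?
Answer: 16958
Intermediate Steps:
m = 2 (m = 2 + 0 = 2)
J(b) = -2 (J(b) = (-4 + 3)*2 = -1*2 = -2)
(B + 27318) + J(-173) = (-10358 + 27318) - 2 = 16960 - 2 = 16958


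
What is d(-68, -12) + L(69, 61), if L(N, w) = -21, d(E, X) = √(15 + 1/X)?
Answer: -21 + √537/6 ≈ -17.138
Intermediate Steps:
d(-68, -12) + L(69, 61) = √(15 + 1/(-12)) - 21 = √(15 - 1/12) - 21 = √(179/12) - 21 = √537/6 - 21 = -21 + √537/6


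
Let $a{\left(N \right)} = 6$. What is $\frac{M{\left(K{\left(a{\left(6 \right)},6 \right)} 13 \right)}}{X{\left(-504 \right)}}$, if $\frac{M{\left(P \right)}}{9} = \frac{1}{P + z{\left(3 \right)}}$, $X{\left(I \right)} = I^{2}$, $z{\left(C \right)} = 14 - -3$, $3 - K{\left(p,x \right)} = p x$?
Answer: $- \frac{1}{11628288} \approx -8.5997 \cdot 10^{-8}$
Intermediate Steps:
$K{\left(p,x \right)} = 3 - p x$
$z{\left(C \right)} = 17$ ($z{\left(C \right)} = 14 + 3 = 17$)
$M{\left(P \right)} = \frac{9}{17 + P}$ ($M{\left(P \right)} = \frac{9}{P + 17} = \frac{9}{17 + P}$)
$\frac{M{\left(K{\left(a{\left(6 \right)},6 \right)} 13 \right)}}{X{\left(-504 \right)}} = \frac{9 \frac{1}{17 + \left(3 - 6 \cdot 6\right) 13}}{\left(-504\right)^{2}} = \frac{9 \frac{1}{17 + \left(3 - 36\right) 13}}{254016} = \frac{9}{17 - 429} \cdot \frac{1}{254016} = \frac{9}{-412} \cdot \frac{1}{254016} = 9 \left(- \frac{1}{412}\right) \frac{1}{254016} = \left(- \frac{9}{412}\right) \frac{1}{254016} = - \frac{1}{11628288}$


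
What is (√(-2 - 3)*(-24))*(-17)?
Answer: 408*I*√5 ≈ 912.32*I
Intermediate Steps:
(√(-2 - 3)*(-24))*(-17) = (√(-5)*(-24))*(-17) = ((I*√5)*(-24))*(-17) = -24*I*√5*(-17) = 408*I*√5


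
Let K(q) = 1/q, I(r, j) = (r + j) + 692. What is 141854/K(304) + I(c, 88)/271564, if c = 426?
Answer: 5855410828315/135782 ≈ 4.3124e+7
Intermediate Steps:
I(r, j) = 692 + j + r (I(r, j) = (j + r) + 692 = 692 + j + r)
141854/K(304) + I(c, 88)/271564 = 141854/(1/304) + (692 + 88 + 426)/271564 = 141854/(1/304) + 1206*(1/271564) = 141854*304 + 603/135782 = 43123616 + 603/135782 = 5855410828315/135782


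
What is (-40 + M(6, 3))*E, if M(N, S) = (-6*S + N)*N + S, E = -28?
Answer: 3052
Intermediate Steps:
M(N, S) = S + N*(N - 6*S) (M(N, S) = (N - 6*S)*N + S = N*(N - 6*S) + S = S + N*(N - 6*S))
(-40 + M(6, 3))*E = (-40 + (3 + 6² - 6*6*3))*(-28) = (-40 + (3 + 36 - 108))*(-28) = (-40 - 69)*(-28) = -109*(-28) = 3052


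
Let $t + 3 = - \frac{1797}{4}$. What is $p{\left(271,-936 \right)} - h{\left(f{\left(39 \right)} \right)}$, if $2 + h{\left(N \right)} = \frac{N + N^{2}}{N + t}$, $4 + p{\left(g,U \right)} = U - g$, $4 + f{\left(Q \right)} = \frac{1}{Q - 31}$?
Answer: $- \frac{35292415}{29192} \approx -1209.0$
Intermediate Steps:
$f{\left(Q \right)} = -4 + \frac{1}{-31 + Q}$ ($f{\left(Q \right)} = -4 + \frac{1}{Q - 31} = -4 + \frac{1}{-31 + Q}$)
$p{\left(g,U \right)} = -4 + U - g$ ($p{\left(g,U \right)} = -4 + \left(U - g\right) = -4 + U - g$)
$t = - \frac{1809}{4}$ ($t = -3 - \frac{1797}{4} = - \frac{1809}{4} \approx -452.25$)
$h{\left(N \right)} = -2 + \frac{N + N^{2}}{- \frac{1809}{4} + N}$ ($h{\left(N \right)} = -2 + \frac{N + N^{2}}{N - \frac{1809}{4}} = -2 + \frac{N + N^{2}}{- \frac{1809}{4} + N}$)
$p{\left(271,-936 \right)} - h{\left(f{\left(39 \right)} \right)} = \left(-4 - 936 - 271\right) - \frac{2 \left(1809 - 2 \frac{125 - 156}{-31 + 39} + 2 \left(\frac{125 - 156}{-31 + 39}\right)^{2}\right)}{-1809 + 4 \frac{125 - 156}{-31 + 39}} = \left(-4 - 936 - 271\right) - \frac{2 \left(1809 - 2 \frac{125 - 156}{8} + 2 \left(\frac{125 - 156}{8}\right)^{2}\right)}{-1809 + 4 \frac{125 - 156}{8}} = -1211 - \frac{2 \left(1809 - 2 \cdot \frac{1}{8} \left(-31\right) + 2 \left(\frac{1}{8} \left(-31\right)\right)^{2}\right)}{-1809 + 4 \cdot \frac{1}{8} \left(-31\right)} = -1211 - \frac{2 \left(1809 - - \frac{31}{4} + 2 \left(- \frac{31}{8}\right)^{2}\right)}{-1809 + 4 \left(- \frac{31}{8}\right)} = -1211 - \frac{2 \left(1809 + \frac{31}{4} + 2 \cdot \frac{961}{64}\right)}{-1809 - \frac{31}{2}} = -1211 - \frac{2 \left(1809 + \frac{31}{4} + \frac{961}{32}\right)}{- \frac{3649}{2}} = -1211 - 2 \left(- \frac{2}{3649}\right) \frac{59097}{32} = -1211 - - \frac{59097}{29192} = -1211 + \frac{59097}{29192} = - \frac{35292415}{29192}$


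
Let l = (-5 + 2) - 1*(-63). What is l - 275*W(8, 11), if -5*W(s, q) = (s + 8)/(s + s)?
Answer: 115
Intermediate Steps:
W(s, q) = -(8 + s)/(10*s) (W(s, q) = -(s + 8)/(5*(s + s)) = -(8 + s)/(5*(2*s)) = -(8 + s)*1/(2*s)/5 = -(8 + s)/(10*s))
l = 60 (l = -3 + 63 = 60)
l - 275*W(8, 11) = 60 - 55*(-8 - 1*8)/(2*8) = 60 - 55*(-8 - 8)/(2*8) = 60 - 55*(-16)/(2*8) = 60 - 275*(-⅕) = 60 + 55 = 115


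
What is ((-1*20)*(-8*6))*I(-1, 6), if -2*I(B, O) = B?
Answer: 480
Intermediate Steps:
I(B, O) = -B/2
((-1*20)*(-8*6))*I(-1, 6) = ((-1*20)*(-8*6))*(-½*(-1)) = -20*(-48)*(½) = 960*(½) = 480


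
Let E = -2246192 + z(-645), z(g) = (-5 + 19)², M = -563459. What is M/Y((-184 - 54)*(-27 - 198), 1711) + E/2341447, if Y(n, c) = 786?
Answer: -1321074738029/1840377342 ≈ -717.83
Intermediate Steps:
z(g) = 196 (z(g) = 14² = 196)
E = -2245996 (E = -2246192 + 196 = -2245996)
M/Y((-184 - 54)*(-27 - 198), 1711) + E/2341447 = -563459/786 - 2245996/2341447 = -1321074738029/1840377342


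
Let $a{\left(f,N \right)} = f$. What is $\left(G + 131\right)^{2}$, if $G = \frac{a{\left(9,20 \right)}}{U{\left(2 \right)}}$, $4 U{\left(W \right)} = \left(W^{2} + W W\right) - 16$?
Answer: $\frac{64009}{4} \approx 16002.0$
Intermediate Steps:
$U{\left(W \right)} = -4 + \frac{W^{2}}{2}$ ($U{\left(W \right)} = \frac{\left(W^{2} + W W\right) - 16}{4} = \frac{\left(W^{2} + W^{2}\right) - 16}{4} = \frac{2 W^{2} - 16}{4} = \frac{-16 + 2 W^{2}}{4} = -4 + \frac{W^{2}}{2}$)
$G = - \frac{9}{2}$ ($G = \frac{9}{-4 + \frac{2^{2}}{2}} = \frac{9}{-4 + \frac{1}{2} \cdot 4} = \frac{9}{-4 + 2} = \frac{9}{-2} = 9 \left(- \frac{1}{2}\right) = - \frac{9}{2} \approx -4.5$)
$\left(G + 131\right)^{2} = \left(- \frac{9}{2} + 131\right)^{2} = \left(\frac{253}{2}\right)^{2} = \frac{64009}{4}$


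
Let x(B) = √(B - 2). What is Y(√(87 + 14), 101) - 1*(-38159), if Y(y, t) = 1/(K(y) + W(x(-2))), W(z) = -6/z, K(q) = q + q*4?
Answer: (1 + 114477*I + 190795*√101)/(3*I + 5*√101) ≈ 38159.0 - 0.0011826*I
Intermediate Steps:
x(B) = √(-2 + B)
K(q) = 5*q (K(q) = q + 4*q = 5*q)
Y(y, t) = 1/(3*I + 5*y) (Y(y, t) = 1/(5*y - 6/√(-2 - 2)) = 1/(5*y - 6*(-I/2)) = 1/(5*y - (-3)*I) = 1/(5*y + 3*I) = 1/(3*I + 5*y))
Y(√(87 + 14), 101) - 1*(-38159) = 1/(3*I + 5*√(87 + 14)) - 1*(-38159) = 1/(3*I + 5*√101) + 38159 = 38159 + 1/(3*I + 5*√101)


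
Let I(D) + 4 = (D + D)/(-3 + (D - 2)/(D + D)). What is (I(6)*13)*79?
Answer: -17459/2 ≈ -8729.5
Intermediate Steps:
I(D) = -4 + 2*D/(-3 + (-2 + D)/(2*D)) (I(D) = -4 + (D + D)/(-3 + (D - 2)/(D + D)) = -4 + (2*D)/(-3 + (-2 + D)/((2*D))) = -4 + (2*D)/(-3 + (-2 + D)*(1/(2*D))) = -4 + (2*D)/(-3 + (-2 + D)/(2*D)) = -4 + 2*D/(-3 + (-2 + D)/(2*D)))
(I(6)*13)*79 = ((4*(-2 - 1*6**2 - 5*6)/(2 + 5*6))*13)*79 = ((4*(-2 - 1*36 - 30)/(2 + 30))*13)*79 = ((4*(-2 - 36 - 30)/32)*13)*79 = ((4*(1/32)*(-68))*13)*79 = -17/2*13*79 = -221/2*79 = -17459/2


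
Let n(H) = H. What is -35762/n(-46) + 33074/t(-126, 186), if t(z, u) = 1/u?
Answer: 141508453/23 ≈ 6.1525e+6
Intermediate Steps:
-35762/n(-46) + 33074/t(-126, 186) = -35762/(-46) + 33074/(1/186) = -35762*(-1/46) + 33074/(1/186) = 17881/23 + 33074*186 = 17881/23 + 6151764 = 141508453/23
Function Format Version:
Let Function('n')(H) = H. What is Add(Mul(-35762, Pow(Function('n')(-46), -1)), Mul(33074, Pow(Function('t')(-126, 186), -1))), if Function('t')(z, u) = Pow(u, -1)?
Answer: Rational(141508453, 23) ≈ 6.1525e+6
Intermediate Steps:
Add(Mul(-35762, Pow(Function('n')(-46), -1)), Mul(33074, Pow(Function('t')(-126, 186), -1))) = Add(Mul(-35762, Pow(-46, -1)), Mul(33074, Pow(Pow(186, -1), -1))) = Add(Mul(-35762, Rational(-1, 46)), Mul(33074, Pow(Rational(1, 186), -1))) = Add(Rational(17881, 23), Mul(33074, 186)) = Add(Rational(17881, 23), 6151764) = Rational(141508453, 23)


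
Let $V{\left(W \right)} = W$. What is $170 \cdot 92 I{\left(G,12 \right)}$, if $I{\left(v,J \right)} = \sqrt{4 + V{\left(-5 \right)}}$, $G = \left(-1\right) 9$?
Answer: $15640 i \approx 15640.0 i$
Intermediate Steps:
$G = -9$
$I{\left(v,J \right)} = i$ ($I{\left(v,J \right)} = \sqrt{4 - 5} = \sqrt{-1} = i$)
$170 \cdot 92 I{\left(G,12 \right)} = 170 \cdot 92 i = 15640 i$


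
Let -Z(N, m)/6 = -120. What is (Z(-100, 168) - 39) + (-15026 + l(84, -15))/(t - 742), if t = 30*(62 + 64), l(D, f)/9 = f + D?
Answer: 2054473/3038 ≈ 676.26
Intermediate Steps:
l(D, f) = 9*D + 9*f (l(D, f) = 9*(f + D) = 9*(D + f) = 9*D + 9*f)
Z(N, m) = 720 (Z(N, m) = -6*(-120) = 720)
t = 3780 (t = 30*126 = 3780)
(Z(-100, 168) - 39) + (-15026 + l(84, -15))/(t - 742) = (720 - 39) + (-15026 + (9*84 + 9*(-15)))/(3780 - 742) = 681 + (-15026 + (756 - 135))/3038 = 681 + (-15026 + 621)*(1/3038) = 681 - 14405*1/3038 = 681 - 14405/3038 = 2054473/3038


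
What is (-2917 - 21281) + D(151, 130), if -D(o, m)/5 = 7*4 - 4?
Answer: -24318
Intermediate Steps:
D(o, m) = -120 (D(o, m) = -5*(7*4 - 4) = -5*(28 - 4) = -5*24 = -120)
(-2917 - 21281) + D(151, 130) = (-2917 - 21281) - 120 = -24198 - 120 = -24318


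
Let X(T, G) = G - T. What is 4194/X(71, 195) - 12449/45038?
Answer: 23418212/698089 ≈ 33.546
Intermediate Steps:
4194/X(71, 195) - 12449/45038 = 4194/(195 - 1*71) - 12449/45038 = 4194/(195 - 71) - 12449*1/45038 = 4194/124 - 12449/45038 = 4194*(1/124) - 12449/45038 = 2097/62 - 12449/45038 = 23418212/698089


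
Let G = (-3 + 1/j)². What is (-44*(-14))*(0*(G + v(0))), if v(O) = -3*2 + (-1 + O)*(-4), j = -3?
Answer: 0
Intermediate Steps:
G = 100/9 (G = (-3 + 1/(-3))² = (-3 - ⅓)² = (-10/3)² = 100/9 ≈ 11.111)
v(O) = -2 - 4*O (v(O) = -6 + (4 - 4*O) = -2 - 4*O)
(-44*(-14))*(0*(G + v(0))) = (-44*(-14))*(0*(100/9 + (-2 - 4*0))) = 616*(0*(100/9 + (-2 + 0))) = 616*(0*(100/9 - 2)) = 616*(0*(82/9)) = 616*0 = 0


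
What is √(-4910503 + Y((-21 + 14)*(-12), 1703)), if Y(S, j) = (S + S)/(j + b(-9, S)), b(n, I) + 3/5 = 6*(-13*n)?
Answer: I*√177426886042243/6011 ≈ 2216.0*I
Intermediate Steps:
b(n, I) = -⅗ - 78*n (b(n, I) = -⅗ + 6*(-13*n) = -⅗ - 78*n)
Y(S, j) = 2*S/(3507/5 + j) (Y(S, j) = (S + S)/(j + (-⅗ - 78*(-9))) = (2*S)/(j + (-⅗ + 702)) = (2*S)/(j + 3507/5) = (2*S)/(3507/5 + j) = 2*S/(3507/5 + j))
√(-4910503 + Y((-21 + 14)*(-12), 1703)) = √(-4910503 + 10*((-21 + 14)*(-12))/(3507 + 5*1703)) = √(-4910503 + 10*(-7*(-12))/(3507 + 8515)) = √(-4910503 + 10*84/12022) = √(-4910503 + 10*84*(1/12022)) = √(-4910503 + 420/6011) = √(-29517033113/6011) = I*√177426886042243/6011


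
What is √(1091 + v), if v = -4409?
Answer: I*√3318 ≈ 57.602*I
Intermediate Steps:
√(1091 + v) = √(1091 - 4409) = √(-3318) = I*√3318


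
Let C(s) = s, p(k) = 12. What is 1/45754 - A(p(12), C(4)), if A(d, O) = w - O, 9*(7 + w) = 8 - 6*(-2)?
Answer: 3614575/411786 ≈ 8.7778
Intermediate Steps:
w = -43/9 (w = -7 + (8 - 6*(-2))/9 = -7 + (8 + 12)/9 = -7 + (⅑)*20 = -7 + 20/9 = -43/9 ≈ -4.7778)
A(d, O) = -43/9 - O
1/45754 - A(p(12), C(4)) = 1/45754 - (-43/9 - 1*4) = 1/45754 - (-43/9 - 4) = 1/45754 - 1*(-79/9) = 1/45754 + 79/9 = 3614575/411786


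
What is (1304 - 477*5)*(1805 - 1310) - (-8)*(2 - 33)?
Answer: -535343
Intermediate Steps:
(1304 - 477*5)*(1805 - 1310) - (-8)*(2 - 33) = (1304 - 2385)*495 - (-8)*(-31) = -1081*495 - 1*248 = -535095 - 248 = -535343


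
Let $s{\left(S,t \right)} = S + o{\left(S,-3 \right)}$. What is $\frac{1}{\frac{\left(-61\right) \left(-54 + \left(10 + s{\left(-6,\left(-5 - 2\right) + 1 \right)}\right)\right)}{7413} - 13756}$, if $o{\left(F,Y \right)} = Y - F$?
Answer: $- \frac{7413}{101970361} \approx -7.2698 \cdot 10^{-5}$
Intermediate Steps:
$s{\left(S,t \right)} = -3$ ($s{\left(S,t \right)} = S - \left(3 + S\right) = -3$)
$\frac{1}{\frac{\left(-61\right) \left(-54 + \left(10 + s{\left(-6,\left(-5 - 2\right) + 1 \right)}\right)\right)}{7413} - 13756} = \frac{1}{\frac{\left(-61\right) \left(-54 + \left(10 - 3\right)\right)}{7413} - 13756} = \frac{1}{- 61 \left(-54 + 7\right) \frac{1}{7413} - 13756} = \frac{1}{\left(-61\right) \left(-47\right) \frac{1}{7413} - 13756} = \frac{1}{2867 \cdot \frac{1}{7413} - 13756} = \frac{1}{\frac{2867}{7413} - 13756} = \frac{1}{- \frac{101970361}{7413}} = - \frac{7413}{101970361}$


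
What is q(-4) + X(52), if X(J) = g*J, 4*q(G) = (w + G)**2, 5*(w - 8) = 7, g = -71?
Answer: -368471/100 ≈ -3684.7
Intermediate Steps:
w = 47/5 (w = 8 + (1/5)*7 = 8 + 7/5 = 47/5 ≈ 9.4000)
q(G) = (47/5 + G)**2/4
X(J) = -71*J
q(-4) + X(52) = (47 + 5*(-4))**2/100 - 71*52 = (47 - 20)**2/100 - 3692 = (1/100)*27**2 - 3692 = (1/100)*729 - 3692 = 729/100 - 3692 = -368471/100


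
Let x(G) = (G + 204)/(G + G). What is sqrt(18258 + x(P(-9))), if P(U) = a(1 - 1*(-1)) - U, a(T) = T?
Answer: sqrt(8841602)/22 ≈ 135.16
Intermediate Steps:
P(U) = 2 - U (P(U) = (1 - 1*(-1)) - U = (1 + 1) - U = 2 - U)
x(G) = (204 + G)/(2*G) (x(G) = (204 + G)/((2*G)) = (204 + G)*(1/(2*G)) = (204 + G)/(2*G))
sqrt(18258 + x(P(-9))) = sqrt(18258 + (204 + (2 - 1*(-9)))/(2*(2 - 1*(-9)))) = sqrt(18258 + (204 + (2 + 9))/(2*(2 + 9))) = sqrt(18258 + (1/2)*(204 + 11)/11) = sqrt(18258 + (1/2)*(1/11)*215) = sqrt(18258 + 215/22) = sqrt(401891/22) = sqrt(8841602)/22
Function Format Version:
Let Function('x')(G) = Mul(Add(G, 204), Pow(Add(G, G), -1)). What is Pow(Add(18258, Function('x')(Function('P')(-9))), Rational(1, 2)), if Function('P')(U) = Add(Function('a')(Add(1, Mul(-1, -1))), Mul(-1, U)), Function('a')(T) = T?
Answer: Mul(Rational(1, 22), Pow(8841602, Rational(1, 2))) ≈ 135.16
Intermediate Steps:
Function('P')(U) = Add(2, Mul(-1, U)) (Function('P')(U) = Add(Add(1, Mul(-1, -1)), Mul(-1, U)) = Add(Add(1, 1), Mul(-1, U)) = Add(2, Mul(-1, U)))
Function('x')(G) = Mul(Rational(1, 2), Pow(G, -1), Add(204, G)) (Function('x')(G) = Mul(Add(204, G), Pow(Mul(2, G), -1)) = Mul(Add(204, G), Mul(Rational(1, 2), Pow(G, -1))) = Mul(Rational(1, 2), Pow(G, -1), Add(204, G)))
Pow(Add(18258, Function('x')(Function('P')(-9))), Rational(1, 2)) = Pow(Add(18258, Mul(Rational(1, 2), Pow(Add(2, Mul(-1, -9)), -1), Add(204, Add(2, Mul(-1, -9))))), Rational(1, 2)) = Pow(Add(18258, Mul(Rational(1, 2), Pow(Add(2, 9), -1), Add(204, Add(2, 9)))), Rational(1, 2)) = Pow(Add(18258, Mul(Rational(1, 2), Pow(11, -1), Add(204, 11))), Rational(1, 2)) = Pow(Add(18258, Mul(Rational(1, 2), Rational(1, 11), 215)), Rational(1, 2)) = Pow(Add(18258, Rational(215, 22)), Rational(1, 2)) = Pow(Rational(401891, 22), Rational(1, 2)) = Mul(Rational(1, 22), Pow(8841602, Rational(1, 2)))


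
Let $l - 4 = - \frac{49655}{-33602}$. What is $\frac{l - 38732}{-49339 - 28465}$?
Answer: $\frac{1301288601}{2614370008} \approx 0.49774$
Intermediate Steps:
$l = \frac{184063}{33602}$ ($l = 4 - \frac{49655}{-33602} = 4 - - \frac{49655}{33602} = 4 + \frac{49655}{33602} = \frac{184063}{33602} \approx 5.4777$)
$\frac{l - 38732}{-49339 - 28465} = \frac{\frac{184063}{33602} - 38732}{-49339 - 28465} = - \frac{1301288601}{33602 \left(-77804\right)} = \left(- \frac{1301288601}{33602}\right) \left(- \frac{1}{77804}\right) = \frac{1301288601}{2614370008}$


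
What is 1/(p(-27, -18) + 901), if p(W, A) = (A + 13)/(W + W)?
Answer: 54/48659 ≈ 0.0011098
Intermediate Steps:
p(W, A) = (13 + A)/(2*W) (p(W, A) = (13 + A)/((2*W)) = (13 + A)*(1/(2*W)) = (13 + A)/(2*W))
1/(p(-27, -18) + 901) = 1/((1/2)*(13 - 18)/(-27) + 901) = 1/((1/2)*(-1/27)*(-5) + 901) = 1/(5/54 + 901) = 1/(48659/54) = 54/48659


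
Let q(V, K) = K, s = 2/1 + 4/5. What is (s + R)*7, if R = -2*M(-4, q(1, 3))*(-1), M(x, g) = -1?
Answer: 28/5 ≈ 5.6000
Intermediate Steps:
s = 14/5 (s = 2*1 + 4*(1/5) = 2 + 4/5 = 14/5 ≈ 2.8000)
R = -2 (R = -2*(-1)*(-1) = 2*(-1) = -2)
(s + R)*7 = (14/5 - 2)*7 = (4/5)*7 = 28/5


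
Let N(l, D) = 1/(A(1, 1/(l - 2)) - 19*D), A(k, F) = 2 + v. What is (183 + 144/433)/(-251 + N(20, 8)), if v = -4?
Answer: -4074994/5579205 ≈ -0.73039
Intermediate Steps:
A(k, F) = -2 (A(k, F) = 2 - 4 = -2)
N(l, D) = 1/(-2 - 19*D)
(183 + 144/433)/(-251 + N(20, 8)) = (183 + 144/433)/(-251 - 1/(2 + 19*8)) = (183 + 144*(1/433))/(-251 - 1/(2 + 152)) = (183 + 144/433)/(-251 - 1/154) = 79383/(433*(-251 - 1*1/154)) = 79383/(433*(-251 - 1/154)) = 79383/(433*(-38655/154)) = (79383/433)*(-154/38655) = -4074994/5579205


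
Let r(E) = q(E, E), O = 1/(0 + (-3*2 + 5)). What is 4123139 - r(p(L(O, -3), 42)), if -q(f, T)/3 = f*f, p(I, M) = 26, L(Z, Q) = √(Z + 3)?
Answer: 4125167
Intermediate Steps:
O = -1 (O = 1/(0 + (-6 + 5)) = 1/(0 - 1) = 1/(-1) = -1)
L(Z, Q) = √(3 + Z)
q(f, T) = -3*f² (q(f, T) = -3*f*f = -3*f²)
r(E) = -3*E²
4123139 - r(p(L(O, -3), 42)) = 4123139 - (-3)*26² = 4123139 - (-3)*676 = 4123139 - 1*(-2028) = 4123139 + 2028 = 4125167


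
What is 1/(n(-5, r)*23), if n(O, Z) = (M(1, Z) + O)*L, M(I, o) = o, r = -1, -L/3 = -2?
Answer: -1/828 ≈ -0.0012077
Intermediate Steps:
L = 6 (L = -3*(-2) = 6)
n(O, Z) = 6*O + 6*Z (n(O, Z) = (Z + O)*6 = (O + Z)*6 = 6*O + 6*Z)
1/(n(-5, r)*23) = 1/((6*(-5) + 6*(-1))*23) = 1/((-30 - 6)*23) = 1/(-36*23) = 1/(-828) = -1/828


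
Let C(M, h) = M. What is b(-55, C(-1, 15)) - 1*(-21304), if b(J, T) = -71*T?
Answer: 21375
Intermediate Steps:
b(-55, C(-1, 15)) - 1*(-21304) = -71*(-1) - 1*(-21304) = 71 + 21304 = 21375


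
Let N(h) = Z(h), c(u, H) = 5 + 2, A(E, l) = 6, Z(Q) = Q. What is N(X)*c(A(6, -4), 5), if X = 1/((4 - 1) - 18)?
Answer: -7/15 ≈ -0.46667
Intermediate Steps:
X = -1/15 (X = 1/(3 - 18) = 1/(-15) = -1/15 ≈ -0.066667)
c(u, H) = 7
N(h) = h
N(X)*c(A(6, -4), 5) = -1/15*7 = -7/15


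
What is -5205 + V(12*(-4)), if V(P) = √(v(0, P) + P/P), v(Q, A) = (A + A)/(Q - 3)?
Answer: -5205 + √33 ≈ -5199.3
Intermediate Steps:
v(Q, A) = 2*A/(-3 + Q) (v(Q, A) = (2*A)/(-3 + Q) = 2*A/(-3 + Q))
V(P) = √(1 - 2*P/3) (V(P) = √(2*P/(-3 + 0) + P/P) = √(2*P/(-3) + 1) = √(2*P*(-⅓) + 1) = √(-2*P/3 + 1) = √(1 - 2*P/3))
-5205 + V(12*(-4)) = -5205 + √(9 - 72*(-4))/3 = -5205 + √(9 - 6*(-48))/3 = -5205 + √(9 + 288)/3 = -5205 + √297/3 = -5205 + (3*√33)/3 = -5205 + √33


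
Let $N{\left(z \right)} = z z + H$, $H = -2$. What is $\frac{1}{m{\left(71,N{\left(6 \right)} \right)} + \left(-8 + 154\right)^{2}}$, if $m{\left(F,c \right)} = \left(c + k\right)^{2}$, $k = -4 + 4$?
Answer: $\frac{1}{22472} \approx 4.45 \cdot 10^{-5}$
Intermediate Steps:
$k = 0$
$N{\left(z \right)} = -2 + z^{2}$ ($N{\left(z \right)} = z z - 2 = z^{2} - 2 = -2 + z^{2}$)
$m{\left(F,c \right)} = c^{2}$ ($m{\left(F,c \right)} = \left(c + 0\right)^{2} = c^{2}$)
$\frac{1}{m{\left(71,N{\left(6 \right)} \right)} + \left(-8 + 154\right)^{2}} = \frac{1}{\left(-2 + 6^{2}\right)^{2} + \left(-8 + 154\right)^{2}} = \frac{1}{\left(-2 + 36\right)^{2} + 146^{2}} = \frac{1}{34^{2} + 21316} = \frac{1}{1156 + 21316} = \frac{1}{22472}$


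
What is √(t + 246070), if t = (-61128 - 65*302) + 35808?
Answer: 4*√12570 ≈ 448.46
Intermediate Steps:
t = -44950 (t = (-61128 - 19630) + 35808 = -80758 + 35808 = -44950)
√(t + 246070) = √(-44950 + 246070) = √201120 = 4*√12570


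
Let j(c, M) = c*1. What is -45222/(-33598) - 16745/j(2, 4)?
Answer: -281254033/33598 ≈ -8371.2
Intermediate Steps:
j(c, M) = c
-45222/(-33598) - 16745/j(2, 4) = -45222/(-33598) - 16745/(1*2) = -45222*(-1/33598) - 16745/2 = 22611/16799 - 16745*½ = 22611/16799 - 16745/2 = -281254033/33598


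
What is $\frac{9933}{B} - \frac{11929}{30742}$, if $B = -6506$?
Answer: $- \frac{95742590}{50001863} \approx -1.9148$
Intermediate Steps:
$\frac{9933}{B} - \frac{11929}{30742} = \frac{9933}{-6506} - \frac{11929}{30742} = 9933 \left(- \frac{1}{6506}\right) - \frac{11929}{30742} = - \frac{9933}{6506} - \frac{11929}{30742} = - \frac{95742590}{50001863}$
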